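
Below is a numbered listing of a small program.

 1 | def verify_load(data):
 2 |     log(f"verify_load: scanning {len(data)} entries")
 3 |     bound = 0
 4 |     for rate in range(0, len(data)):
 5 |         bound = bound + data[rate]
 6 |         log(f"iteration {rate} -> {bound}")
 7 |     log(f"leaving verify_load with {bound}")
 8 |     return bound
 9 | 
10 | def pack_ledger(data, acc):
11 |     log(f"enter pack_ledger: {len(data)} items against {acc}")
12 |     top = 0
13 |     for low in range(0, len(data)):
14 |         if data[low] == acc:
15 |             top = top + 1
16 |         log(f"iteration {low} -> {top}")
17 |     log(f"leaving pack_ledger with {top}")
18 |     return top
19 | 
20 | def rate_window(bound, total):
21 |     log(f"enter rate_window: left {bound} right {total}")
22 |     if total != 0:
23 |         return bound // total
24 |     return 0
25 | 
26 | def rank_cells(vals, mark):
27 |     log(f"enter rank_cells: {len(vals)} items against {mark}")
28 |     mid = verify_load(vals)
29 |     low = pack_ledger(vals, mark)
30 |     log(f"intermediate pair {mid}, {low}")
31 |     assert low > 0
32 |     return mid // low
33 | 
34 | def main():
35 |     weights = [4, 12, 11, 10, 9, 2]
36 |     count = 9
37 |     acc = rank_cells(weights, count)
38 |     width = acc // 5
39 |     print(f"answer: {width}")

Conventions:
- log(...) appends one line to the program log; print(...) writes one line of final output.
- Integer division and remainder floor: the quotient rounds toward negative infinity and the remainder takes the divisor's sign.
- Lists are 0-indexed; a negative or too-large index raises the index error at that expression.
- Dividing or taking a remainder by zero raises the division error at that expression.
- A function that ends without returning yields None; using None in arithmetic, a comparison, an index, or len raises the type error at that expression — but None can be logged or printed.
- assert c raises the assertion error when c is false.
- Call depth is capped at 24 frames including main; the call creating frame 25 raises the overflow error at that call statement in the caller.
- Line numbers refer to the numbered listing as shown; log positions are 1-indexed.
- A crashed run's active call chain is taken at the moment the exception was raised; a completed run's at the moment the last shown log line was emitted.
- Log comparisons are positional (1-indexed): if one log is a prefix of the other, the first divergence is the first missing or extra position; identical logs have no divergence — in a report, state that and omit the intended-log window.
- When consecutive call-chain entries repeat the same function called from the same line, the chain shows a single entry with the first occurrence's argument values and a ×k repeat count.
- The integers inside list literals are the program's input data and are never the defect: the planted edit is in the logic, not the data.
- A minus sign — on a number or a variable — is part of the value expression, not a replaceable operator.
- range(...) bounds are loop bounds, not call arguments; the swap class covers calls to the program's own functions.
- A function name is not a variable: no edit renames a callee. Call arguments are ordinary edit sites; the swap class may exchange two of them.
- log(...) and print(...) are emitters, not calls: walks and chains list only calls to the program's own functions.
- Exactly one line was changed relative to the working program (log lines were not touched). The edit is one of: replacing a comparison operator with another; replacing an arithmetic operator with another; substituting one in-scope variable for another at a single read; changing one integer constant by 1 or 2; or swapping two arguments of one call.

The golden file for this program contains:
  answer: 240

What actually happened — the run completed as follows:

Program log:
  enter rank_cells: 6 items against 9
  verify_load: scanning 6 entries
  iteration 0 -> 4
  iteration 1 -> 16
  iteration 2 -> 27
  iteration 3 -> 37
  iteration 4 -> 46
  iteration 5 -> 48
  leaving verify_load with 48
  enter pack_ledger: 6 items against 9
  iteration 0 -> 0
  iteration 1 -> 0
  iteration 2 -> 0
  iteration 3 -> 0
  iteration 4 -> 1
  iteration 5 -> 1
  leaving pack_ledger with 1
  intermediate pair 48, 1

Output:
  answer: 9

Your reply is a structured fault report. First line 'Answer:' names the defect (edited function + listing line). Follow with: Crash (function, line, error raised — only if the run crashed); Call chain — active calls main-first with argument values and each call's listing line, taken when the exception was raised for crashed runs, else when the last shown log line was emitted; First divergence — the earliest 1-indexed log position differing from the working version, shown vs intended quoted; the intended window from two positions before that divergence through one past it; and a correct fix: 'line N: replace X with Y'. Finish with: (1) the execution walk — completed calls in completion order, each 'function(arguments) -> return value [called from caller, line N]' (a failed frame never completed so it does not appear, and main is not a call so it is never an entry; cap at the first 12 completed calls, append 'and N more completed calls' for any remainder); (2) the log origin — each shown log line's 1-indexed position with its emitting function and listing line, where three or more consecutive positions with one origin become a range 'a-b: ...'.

Answer: the defect is in main at line 38.
Key observation: Log streams are identical — the defect surfaces only in the printed output.
Call chain: main -> rank_cells([4, 12, 11, 10, 9, 2], 9) (called at line 37).
First divergence: there is none — every log position agrees.
Execution walk:
  verify_load([4, 12, 11, 10, 9, 2]) -> 48  [called from rank_cells, line 28]
  pack_ledger([4, 12, 11, 10, 9, 2], 9) -> 1  [called from rank_cells, line 29]
  rank_cells([4, 12, 11, 10, 9, 2], 9) -> 48  [called from main, line 37]
Log origins:
  1: emitted by rank_cells (line 27)
  2: emitted by verify_load (line 2)
  3-8: emitted by verify_load (line 6)
  9: emitted by verify_load (line 7)
  10: emitted by pack_ledger (line 11)
  11-16: emitted by pack_ledger (line 16)
  17: emitted by pack_ledger (line 17)
  18: emitted by rank_cells (line 30)
A correct fix: line 38: replace `//` with `*`.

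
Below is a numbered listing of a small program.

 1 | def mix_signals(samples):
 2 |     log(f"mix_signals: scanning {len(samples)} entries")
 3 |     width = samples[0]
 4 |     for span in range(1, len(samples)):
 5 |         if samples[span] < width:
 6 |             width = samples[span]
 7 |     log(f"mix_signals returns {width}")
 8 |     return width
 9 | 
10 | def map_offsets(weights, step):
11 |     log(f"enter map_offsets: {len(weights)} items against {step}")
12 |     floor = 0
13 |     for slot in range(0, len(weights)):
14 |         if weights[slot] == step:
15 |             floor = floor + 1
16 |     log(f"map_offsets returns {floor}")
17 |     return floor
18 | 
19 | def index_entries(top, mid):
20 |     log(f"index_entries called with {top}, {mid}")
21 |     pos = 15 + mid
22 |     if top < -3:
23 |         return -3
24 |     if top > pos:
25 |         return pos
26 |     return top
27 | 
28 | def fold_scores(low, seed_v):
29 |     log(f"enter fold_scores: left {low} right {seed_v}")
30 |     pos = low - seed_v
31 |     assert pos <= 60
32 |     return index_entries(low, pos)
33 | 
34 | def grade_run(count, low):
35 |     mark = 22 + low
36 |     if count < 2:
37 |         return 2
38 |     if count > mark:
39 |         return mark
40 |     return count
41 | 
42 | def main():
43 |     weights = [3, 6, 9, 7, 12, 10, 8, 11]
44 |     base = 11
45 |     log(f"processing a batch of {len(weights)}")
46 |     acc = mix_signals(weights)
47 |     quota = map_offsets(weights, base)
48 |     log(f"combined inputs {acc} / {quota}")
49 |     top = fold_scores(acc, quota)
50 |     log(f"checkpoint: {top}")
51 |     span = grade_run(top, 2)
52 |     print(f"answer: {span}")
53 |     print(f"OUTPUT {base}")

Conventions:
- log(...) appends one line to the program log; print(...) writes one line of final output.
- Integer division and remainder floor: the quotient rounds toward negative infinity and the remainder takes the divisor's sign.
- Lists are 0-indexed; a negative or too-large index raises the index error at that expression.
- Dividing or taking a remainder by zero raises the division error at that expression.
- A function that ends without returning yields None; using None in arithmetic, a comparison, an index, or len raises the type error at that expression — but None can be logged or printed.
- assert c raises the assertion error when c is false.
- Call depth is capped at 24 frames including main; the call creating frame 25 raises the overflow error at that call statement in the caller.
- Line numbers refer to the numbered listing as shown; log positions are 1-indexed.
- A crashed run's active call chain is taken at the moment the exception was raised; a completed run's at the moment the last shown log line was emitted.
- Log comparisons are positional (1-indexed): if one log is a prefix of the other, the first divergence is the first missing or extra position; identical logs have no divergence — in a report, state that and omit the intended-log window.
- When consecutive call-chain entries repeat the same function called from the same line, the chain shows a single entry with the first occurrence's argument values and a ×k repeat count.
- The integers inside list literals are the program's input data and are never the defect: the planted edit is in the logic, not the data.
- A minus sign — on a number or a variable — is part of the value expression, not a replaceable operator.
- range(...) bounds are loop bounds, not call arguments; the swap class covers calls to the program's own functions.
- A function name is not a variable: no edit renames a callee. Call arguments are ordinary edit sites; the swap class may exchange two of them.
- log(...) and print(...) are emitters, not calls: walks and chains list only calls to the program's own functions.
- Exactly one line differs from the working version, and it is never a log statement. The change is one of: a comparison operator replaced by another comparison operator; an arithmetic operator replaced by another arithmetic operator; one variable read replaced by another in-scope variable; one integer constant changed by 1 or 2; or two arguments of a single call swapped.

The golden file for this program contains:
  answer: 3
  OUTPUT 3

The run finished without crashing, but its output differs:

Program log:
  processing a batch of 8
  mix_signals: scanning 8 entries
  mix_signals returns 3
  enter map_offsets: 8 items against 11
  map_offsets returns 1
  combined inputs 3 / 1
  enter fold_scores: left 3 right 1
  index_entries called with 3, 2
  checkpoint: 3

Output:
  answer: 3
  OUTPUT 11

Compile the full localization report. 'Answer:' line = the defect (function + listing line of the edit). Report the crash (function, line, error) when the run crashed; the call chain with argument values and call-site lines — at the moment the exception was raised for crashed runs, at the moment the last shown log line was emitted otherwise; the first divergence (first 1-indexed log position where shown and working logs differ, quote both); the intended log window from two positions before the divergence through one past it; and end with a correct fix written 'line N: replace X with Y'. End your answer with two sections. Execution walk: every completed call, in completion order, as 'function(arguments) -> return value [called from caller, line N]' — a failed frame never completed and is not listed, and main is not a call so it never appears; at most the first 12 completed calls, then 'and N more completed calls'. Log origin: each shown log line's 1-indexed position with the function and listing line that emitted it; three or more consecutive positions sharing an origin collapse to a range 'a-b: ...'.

Answer: the defect is in main at line 53.
The tell: The logs agree in full; only the final output differs.
Call chain: main.
First divergence: none (the log streams are identical).
Execution walk:
  mix_signals([3, 6, 9, 7, 12, 10, 8, 11]) -> 3  [called from main, line 46]
  map_offsets([3, 6, 9, 7, 12, 10, 8, 11], 11) -> 1  [called from main, line 47]
  index_entries(3, 2) -> 3  [called from fold_scores, line 32]
  fold_scores(3, 1) -> 3  [called from main, line 49]
  grade_run(3, 2) -> 3  [called from main, line 51]
Origin of each log line:
  1: logged in main at line 45
  2: logged in mix_signals at line 2
  3: logged in mix_signals at line 7
  4: logged in map_offsets at line 11
  5: logged in map_offsets at line 16
  6: logged in main at line 48
  7: logged in fold_scores at line 29
  8: logged in index_entries at line 20
  9: logged in main at line 50
A correct fix: line 53: replace `base` with `top`.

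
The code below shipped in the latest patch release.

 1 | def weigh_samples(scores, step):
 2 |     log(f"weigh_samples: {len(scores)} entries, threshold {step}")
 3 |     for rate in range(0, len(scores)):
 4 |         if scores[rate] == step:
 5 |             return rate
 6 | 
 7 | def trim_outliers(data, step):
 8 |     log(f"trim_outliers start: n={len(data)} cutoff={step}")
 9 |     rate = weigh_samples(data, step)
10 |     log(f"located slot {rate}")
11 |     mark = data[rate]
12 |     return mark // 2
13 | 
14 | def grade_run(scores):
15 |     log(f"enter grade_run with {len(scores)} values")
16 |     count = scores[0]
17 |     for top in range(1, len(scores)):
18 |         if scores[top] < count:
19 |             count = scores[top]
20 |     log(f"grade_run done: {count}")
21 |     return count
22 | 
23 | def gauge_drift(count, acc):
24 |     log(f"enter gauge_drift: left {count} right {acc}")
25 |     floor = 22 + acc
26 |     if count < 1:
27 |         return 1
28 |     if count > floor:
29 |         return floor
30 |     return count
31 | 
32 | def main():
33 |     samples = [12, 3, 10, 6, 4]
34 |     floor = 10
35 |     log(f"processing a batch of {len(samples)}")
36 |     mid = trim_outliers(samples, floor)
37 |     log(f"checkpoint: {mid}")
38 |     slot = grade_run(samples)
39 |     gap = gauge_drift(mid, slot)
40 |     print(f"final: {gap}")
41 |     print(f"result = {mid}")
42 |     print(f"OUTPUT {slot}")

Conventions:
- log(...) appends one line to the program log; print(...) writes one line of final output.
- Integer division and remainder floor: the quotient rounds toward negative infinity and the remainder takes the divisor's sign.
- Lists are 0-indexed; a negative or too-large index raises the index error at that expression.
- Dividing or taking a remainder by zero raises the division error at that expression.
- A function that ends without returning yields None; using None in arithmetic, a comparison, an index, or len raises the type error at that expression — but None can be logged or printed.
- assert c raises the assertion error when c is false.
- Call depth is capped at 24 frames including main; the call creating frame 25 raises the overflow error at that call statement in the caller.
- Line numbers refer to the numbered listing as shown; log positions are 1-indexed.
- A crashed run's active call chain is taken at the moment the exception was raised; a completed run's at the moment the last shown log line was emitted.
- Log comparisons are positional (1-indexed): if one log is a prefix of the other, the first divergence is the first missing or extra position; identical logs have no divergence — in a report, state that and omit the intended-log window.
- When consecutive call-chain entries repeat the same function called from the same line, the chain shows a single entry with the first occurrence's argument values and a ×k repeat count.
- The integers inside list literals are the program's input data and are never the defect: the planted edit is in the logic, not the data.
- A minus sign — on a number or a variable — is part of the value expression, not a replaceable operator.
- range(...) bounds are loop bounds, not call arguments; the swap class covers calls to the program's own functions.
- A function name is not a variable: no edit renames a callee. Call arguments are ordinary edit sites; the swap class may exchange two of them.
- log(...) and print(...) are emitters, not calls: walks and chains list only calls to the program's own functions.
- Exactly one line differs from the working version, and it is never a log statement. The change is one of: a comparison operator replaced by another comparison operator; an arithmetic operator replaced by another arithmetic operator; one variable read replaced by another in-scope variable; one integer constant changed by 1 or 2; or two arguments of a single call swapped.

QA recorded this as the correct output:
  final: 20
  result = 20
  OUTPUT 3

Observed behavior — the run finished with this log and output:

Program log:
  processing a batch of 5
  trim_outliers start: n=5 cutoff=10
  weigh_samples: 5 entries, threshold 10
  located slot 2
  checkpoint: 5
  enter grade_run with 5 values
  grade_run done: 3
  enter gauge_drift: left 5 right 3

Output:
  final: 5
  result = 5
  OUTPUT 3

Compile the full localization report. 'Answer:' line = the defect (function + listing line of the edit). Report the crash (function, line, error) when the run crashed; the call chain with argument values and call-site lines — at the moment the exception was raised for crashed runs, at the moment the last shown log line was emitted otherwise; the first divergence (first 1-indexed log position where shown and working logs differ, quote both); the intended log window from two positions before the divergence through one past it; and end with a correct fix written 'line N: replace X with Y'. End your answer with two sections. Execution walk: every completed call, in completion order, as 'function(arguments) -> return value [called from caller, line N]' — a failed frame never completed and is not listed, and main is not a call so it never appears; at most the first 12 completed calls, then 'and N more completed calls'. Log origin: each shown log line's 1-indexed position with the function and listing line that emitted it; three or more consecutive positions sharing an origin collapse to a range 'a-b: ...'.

Answer: the defect is in trim_outliers at line 12.
Key fact: The earliest visible damage is log position 5 — 'checkpoint: 5' rather than the intended 'checkpoint: 20'.
Call chain: main -> gauge_drift(5, 3) (called at line 39).
First divergence: position 5; shown 'checkpoint: 5' vs intended 'checkpoint: 20'.
Intended log window:
  3: weigh_samples: 5 entries, threshold 10
  4: located slot 2
  5: checkpoint: 20
  6: enter grade_run with 5 values
Execution walk:
  weigh_samples([12, 3, 10, 6, 4], 10) -> 2  [called from trim_outliers, line 9]
  trim_outliers([12, 3, 10, 6, 4], 10) -> 5  [called from main, line 36]
  grade_run([12, 3, 10, 6, 4]) -> 3  [called from main, line 38]
  gauge_drift(5, 3) -> 5  [called from main, line 39]
Log origin:
  1: logged in main at line 35
  2: logged in trim_outliers at line 8
  3: logged in weigh_samples at line 2
  4: logged in trim_outliers at line 10
  5: logged in main at line 37
  6: logged in grade_run at line 15
  7: logged in grade_run at line 20
  8: logged in gauge_drift at line 24
A correct fix: line 12: replace `//` with `*`.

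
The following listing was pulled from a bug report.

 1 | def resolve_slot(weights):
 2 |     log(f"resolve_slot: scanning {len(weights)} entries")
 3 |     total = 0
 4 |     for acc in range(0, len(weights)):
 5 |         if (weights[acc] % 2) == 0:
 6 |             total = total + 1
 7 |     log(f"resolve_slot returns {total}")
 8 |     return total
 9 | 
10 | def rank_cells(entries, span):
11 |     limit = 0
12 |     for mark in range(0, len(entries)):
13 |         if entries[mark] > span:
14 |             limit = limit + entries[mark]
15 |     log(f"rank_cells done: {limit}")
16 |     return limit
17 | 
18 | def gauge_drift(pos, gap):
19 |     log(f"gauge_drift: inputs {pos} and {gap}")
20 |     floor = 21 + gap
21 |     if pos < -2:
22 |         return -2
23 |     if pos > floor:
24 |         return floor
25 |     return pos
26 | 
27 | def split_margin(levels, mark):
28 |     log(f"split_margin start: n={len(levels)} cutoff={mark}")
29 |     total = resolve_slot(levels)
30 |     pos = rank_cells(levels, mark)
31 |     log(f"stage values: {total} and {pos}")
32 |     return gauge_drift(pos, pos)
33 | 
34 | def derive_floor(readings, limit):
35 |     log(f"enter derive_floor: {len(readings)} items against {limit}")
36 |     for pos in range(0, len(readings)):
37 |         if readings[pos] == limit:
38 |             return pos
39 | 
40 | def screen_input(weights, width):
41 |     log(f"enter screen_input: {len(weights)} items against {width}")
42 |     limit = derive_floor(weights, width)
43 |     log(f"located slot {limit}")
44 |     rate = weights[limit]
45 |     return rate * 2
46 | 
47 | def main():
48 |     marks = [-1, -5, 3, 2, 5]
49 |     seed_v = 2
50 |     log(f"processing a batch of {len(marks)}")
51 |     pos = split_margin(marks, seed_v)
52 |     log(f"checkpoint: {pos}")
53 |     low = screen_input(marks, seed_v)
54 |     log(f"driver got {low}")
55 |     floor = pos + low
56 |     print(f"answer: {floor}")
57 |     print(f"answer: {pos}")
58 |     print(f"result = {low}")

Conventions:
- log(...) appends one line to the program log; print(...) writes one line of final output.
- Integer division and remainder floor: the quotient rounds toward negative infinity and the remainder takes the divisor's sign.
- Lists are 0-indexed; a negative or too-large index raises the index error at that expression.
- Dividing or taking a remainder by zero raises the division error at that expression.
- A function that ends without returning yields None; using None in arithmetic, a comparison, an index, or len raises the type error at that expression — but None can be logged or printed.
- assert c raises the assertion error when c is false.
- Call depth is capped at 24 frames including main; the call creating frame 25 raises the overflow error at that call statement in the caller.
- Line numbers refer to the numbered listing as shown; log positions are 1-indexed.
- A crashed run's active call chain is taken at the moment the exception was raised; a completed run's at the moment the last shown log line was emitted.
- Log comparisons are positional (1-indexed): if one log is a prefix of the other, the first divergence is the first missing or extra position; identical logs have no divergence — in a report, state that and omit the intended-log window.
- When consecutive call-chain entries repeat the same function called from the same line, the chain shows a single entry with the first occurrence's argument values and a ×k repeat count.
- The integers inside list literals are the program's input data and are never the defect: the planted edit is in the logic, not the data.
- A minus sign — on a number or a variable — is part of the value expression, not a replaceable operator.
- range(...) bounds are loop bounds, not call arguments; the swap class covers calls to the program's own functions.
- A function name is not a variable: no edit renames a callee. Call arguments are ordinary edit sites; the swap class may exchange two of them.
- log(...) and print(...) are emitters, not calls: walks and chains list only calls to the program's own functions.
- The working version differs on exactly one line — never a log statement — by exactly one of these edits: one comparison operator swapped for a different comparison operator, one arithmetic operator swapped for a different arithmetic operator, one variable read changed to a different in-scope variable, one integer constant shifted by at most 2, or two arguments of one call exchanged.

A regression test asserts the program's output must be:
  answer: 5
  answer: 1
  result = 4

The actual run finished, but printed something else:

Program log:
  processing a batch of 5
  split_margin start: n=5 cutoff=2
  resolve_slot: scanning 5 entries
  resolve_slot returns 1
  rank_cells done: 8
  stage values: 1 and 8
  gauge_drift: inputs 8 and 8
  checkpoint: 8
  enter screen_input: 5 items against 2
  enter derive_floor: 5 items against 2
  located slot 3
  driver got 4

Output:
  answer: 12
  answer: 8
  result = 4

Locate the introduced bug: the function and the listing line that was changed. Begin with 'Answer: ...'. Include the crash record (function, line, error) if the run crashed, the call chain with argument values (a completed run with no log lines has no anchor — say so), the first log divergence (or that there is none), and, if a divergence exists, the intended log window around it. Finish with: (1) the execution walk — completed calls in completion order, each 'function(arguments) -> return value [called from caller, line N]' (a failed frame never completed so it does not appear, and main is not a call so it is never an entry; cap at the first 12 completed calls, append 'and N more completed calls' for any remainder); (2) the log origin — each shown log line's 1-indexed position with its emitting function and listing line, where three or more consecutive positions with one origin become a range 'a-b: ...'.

Answer: the defect is in split_margin at line 32.
The tell: Everything matches until log position 7, which reads 'gauge_drift: inputs 8 and 8' in place of 'gauge_drift: inputs 1 and 8'.
Call chain: main.
First divergence: position 7 — the shown line 'gauge_drift: inputs 8 and 8' should read 'gauge_drift: inputs 1 and 8'.
Intended log window:
  5: rank_cells done: 8
  6: stage values: 1 and 8
  7: gauge_drift: inputs 1 and 8
  8: checkpoint: 1
Execution walk:
  resolve_slot([-1, -5, 3, 2, 5]) -> 1  [called from split_margin, line 29]
  rank_cells([-1, -5, 3, 2, 5], 2) -> 8  [called from split_margin, line 30]
  gauge_drift(8, 8) -> 8  [called from split_margin, line 32]
  split_margin([-1, -5, 3, 2, 5], 2) -> 8  [called from main, line 51]
  derive_floor([-1, -5, 3, 2, 5], 2) -> 3  [called from screen_input, line 42]
  screen_input([-1, -5, 3, 2, 5], 2) -> 4  [called from main, line 53]
Origin of each log line:
  1 — main, line 50
  2 — split_margin, line 28
  3 — resolve_slot, line 2
  4 — resolve_slot, line 7
  5 — rank_cells, line 15
  6 — split_margin, line 31
  7 — gauge_drift, line 19
  8 — main, line 52
  9 — screen_input, line 41
  10 — derive_floor, line 35
  11 — screen_input, line 43
  12 — main, line 54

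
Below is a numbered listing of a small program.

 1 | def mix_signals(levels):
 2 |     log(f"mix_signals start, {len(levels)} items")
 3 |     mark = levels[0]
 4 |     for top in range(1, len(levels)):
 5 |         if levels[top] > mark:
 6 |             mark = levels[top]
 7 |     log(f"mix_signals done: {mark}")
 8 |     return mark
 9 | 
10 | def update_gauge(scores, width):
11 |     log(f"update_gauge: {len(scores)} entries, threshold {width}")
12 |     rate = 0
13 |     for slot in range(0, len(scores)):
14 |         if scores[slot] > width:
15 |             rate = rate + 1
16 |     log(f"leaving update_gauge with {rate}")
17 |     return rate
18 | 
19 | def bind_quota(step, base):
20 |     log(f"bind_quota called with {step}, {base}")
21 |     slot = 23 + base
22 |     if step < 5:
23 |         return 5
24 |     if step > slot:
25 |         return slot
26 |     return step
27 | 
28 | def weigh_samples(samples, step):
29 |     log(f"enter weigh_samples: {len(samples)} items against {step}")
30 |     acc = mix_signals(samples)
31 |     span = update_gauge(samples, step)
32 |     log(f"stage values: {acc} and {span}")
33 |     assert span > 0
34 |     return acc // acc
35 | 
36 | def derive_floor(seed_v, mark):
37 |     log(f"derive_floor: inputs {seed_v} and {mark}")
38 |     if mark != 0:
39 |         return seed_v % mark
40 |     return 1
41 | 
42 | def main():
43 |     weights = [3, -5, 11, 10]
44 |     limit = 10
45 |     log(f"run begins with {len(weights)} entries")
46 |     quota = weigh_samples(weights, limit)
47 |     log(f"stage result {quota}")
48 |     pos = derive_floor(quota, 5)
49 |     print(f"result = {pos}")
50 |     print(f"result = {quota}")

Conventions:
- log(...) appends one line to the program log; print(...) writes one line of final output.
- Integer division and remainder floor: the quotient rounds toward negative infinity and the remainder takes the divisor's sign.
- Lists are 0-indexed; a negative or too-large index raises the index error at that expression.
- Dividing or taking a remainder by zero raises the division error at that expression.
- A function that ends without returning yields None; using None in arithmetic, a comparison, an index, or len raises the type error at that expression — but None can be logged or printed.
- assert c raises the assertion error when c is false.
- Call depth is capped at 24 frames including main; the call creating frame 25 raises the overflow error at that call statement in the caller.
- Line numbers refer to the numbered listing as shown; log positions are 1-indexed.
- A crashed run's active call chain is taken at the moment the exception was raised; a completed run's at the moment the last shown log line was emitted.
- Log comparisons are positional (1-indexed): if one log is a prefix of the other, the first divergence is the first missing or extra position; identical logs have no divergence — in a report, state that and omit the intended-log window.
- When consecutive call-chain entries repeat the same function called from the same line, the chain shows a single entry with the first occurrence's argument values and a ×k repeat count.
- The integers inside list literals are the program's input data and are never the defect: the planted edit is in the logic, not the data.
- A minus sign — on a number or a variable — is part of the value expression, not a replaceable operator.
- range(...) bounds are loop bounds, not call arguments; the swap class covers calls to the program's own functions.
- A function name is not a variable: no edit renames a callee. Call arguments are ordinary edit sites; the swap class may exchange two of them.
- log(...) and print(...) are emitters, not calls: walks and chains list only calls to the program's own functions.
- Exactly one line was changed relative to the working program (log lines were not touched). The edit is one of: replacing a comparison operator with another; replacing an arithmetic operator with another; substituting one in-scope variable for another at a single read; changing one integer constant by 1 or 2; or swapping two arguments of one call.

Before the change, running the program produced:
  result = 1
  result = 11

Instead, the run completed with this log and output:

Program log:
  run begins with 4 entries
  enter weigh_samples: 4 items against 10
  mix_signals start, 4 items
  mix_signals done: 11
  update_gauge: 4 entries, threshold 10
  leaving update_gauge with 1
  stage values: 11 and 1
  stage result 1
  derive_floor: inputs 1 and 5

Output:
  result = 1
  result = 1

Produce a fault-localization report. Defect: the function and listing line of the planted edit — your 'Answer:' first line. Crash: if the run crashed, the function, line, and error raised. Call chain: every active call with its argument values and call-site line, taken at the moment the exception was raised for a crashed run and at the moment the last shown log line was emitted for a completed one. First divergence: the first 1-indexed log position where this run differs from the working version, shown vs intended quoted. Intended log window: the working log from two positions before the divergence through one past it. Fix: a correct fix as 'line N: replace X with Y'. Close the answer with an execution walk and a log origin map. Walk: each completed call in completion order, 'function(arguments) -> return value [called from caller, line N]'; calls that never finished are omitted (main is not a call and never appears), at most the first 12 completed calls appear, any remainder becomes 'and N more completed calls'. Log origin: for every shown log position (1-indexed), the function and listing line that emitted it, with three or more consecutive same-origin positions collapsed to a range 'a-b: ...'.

Answer: the defect is in weigh_samples at line 34.
Core observation: Log line 8 is where behavior first shows: 'stage result 1' appears instead of 'stage result 11'.
Call chain: main -> derive_floor(1, 5) (called at line 48).
First divergence: position 8 — the shown line 'stage result 1' should read 'stage result 11'.
Intended log window:
  6: leaving update_gauge with 1
  7: stage values: 11 and 1
  8: stage result 11
  9: derive_floor: inputs 11 and 5
Execution walk:
  mix_signals([3, -5, 11, 10]) -> 11  [called from weigh_samples, line 30]
  update_gauge([3, -5, 11, 10], 10) -> 1  [called from weigh_samples, line 31]
  weigh_samples([3, -5, 11, 10], 10) -> 1  [called from main, line 46]
  derive_floor(1, 5) -> 1  [called from main, line 48]
Log origins:
  1: from main, line 45
  2: from weigh_samples, line 29
  3: from mix_signals, line 2
  4: from mix_signals, line 7
  5: from update_gauge, line 11
  6: from update_gauge, line 16
  7: from weigh_samples, line 32
  8: from main, line 47
  9: from derive_floor, line 37
A correct fix: line 34: replace `acc // acc` with `acc // span`.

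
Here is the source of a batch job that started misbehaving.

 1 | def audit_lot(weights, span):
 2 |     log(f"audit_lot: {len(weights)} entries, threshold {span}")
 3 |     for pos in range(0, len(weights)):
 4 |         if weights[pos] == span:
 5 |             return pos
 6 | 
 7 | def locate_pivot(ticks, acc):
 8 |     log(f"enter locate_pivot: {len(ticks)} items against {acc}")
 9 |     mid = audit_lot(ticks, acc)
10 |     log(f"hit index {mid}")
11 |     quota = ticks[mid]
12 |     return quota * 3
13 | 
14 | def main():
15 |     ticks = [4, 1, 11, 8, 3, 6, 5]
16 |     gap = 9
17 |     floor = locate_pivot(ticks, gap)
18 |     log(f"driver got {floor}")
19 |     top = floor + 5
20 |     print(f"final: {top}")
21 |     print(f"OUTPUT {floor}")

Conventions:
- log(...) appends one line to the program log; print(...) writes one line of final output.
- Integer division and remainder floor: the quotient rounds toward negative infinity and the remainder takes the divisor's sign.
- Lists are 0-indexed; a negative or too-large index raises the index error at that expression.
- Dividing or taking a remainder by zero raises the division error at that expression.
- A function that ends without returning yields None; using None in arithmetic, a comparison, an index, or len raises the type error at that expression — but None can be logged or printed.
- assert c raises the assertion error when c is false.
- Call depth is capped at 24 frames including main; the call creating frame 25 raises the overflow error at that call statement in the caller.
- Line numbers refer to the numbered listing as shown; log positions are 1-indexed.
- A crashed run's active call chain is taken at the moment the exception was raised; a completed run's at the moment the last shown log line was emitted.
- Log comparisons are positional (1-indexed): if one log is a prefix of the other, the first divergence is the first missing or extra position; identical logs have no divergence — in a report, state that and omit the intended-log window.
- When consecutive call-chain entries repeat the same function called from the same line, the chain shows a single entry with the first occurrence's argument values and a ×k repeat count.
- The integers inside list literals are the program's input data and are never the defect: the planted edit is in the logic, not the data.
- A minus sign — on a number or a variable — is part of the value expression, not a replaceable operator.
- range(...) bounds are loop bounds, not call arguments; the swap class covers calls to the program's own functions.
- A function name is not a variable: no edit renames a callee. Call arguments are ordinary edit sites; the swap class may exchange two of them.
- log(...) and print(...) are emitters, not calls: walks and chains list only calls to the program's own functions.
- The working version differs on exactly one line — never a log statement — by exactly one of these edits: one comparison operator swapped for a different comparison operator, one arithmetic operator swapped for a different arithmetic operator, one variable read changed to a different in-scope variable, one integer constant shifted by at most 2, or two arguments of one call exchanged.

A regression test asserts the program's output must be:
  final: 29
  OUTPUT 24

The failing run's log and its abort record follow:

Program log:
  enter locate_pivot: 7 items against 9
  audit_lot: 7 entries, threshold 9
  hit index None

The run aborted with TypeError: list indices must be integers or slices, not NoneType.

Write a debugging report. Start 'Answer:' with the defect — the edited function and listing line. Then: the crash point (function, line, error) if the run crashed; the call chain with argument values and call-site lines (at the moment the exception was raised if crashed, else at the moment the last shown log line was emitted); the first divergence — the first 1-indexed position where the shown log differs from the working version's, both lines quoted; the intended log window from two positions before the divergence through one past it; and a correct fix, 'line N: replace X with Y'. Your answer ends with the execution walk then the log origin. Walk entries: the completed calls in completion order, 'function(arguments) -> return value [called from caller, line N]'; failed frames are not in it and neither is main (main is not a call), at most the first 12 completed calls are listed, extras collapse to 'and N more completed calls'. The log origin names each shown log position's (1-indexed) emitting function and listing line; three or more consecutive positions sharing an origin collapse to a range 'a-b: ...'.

Answer: the defect is in main at line 16.
The tell: At log position 1 the runs split — shown 'enter locate_pivot: 7 items against 9', but the working version logs 'enter locate_pivot: 7 items against 8'.
Crash: locate_pivot, line 11, TypeError.
Call chain: main -> locate_pivot([4, 1, 11, 8, 3, 6, 5], 9) (called at line 17).
First divergence: position 1 — shown 'enter locate_pivot: 7 items against 9', intended 'enter locate_pivot: 7 items against 8'.
Intended log window:
  1: enter locate_pivot: 7 items against 8
  2: audit_lot: 7 entries, threshold 8
Execution walk:
  audit_lot([4, 1, 11, 8, 3, 6, 5], 9) -> None  [called from locate_pivot, line 9]
Origin of each log line:
  1: emitted by locate_pivot (line 8)
  2: emitted by audit_lot (line 2)
  3: emitted by locate_pivot (line 10)
A correct fix: line 16: replace `9` with `8`.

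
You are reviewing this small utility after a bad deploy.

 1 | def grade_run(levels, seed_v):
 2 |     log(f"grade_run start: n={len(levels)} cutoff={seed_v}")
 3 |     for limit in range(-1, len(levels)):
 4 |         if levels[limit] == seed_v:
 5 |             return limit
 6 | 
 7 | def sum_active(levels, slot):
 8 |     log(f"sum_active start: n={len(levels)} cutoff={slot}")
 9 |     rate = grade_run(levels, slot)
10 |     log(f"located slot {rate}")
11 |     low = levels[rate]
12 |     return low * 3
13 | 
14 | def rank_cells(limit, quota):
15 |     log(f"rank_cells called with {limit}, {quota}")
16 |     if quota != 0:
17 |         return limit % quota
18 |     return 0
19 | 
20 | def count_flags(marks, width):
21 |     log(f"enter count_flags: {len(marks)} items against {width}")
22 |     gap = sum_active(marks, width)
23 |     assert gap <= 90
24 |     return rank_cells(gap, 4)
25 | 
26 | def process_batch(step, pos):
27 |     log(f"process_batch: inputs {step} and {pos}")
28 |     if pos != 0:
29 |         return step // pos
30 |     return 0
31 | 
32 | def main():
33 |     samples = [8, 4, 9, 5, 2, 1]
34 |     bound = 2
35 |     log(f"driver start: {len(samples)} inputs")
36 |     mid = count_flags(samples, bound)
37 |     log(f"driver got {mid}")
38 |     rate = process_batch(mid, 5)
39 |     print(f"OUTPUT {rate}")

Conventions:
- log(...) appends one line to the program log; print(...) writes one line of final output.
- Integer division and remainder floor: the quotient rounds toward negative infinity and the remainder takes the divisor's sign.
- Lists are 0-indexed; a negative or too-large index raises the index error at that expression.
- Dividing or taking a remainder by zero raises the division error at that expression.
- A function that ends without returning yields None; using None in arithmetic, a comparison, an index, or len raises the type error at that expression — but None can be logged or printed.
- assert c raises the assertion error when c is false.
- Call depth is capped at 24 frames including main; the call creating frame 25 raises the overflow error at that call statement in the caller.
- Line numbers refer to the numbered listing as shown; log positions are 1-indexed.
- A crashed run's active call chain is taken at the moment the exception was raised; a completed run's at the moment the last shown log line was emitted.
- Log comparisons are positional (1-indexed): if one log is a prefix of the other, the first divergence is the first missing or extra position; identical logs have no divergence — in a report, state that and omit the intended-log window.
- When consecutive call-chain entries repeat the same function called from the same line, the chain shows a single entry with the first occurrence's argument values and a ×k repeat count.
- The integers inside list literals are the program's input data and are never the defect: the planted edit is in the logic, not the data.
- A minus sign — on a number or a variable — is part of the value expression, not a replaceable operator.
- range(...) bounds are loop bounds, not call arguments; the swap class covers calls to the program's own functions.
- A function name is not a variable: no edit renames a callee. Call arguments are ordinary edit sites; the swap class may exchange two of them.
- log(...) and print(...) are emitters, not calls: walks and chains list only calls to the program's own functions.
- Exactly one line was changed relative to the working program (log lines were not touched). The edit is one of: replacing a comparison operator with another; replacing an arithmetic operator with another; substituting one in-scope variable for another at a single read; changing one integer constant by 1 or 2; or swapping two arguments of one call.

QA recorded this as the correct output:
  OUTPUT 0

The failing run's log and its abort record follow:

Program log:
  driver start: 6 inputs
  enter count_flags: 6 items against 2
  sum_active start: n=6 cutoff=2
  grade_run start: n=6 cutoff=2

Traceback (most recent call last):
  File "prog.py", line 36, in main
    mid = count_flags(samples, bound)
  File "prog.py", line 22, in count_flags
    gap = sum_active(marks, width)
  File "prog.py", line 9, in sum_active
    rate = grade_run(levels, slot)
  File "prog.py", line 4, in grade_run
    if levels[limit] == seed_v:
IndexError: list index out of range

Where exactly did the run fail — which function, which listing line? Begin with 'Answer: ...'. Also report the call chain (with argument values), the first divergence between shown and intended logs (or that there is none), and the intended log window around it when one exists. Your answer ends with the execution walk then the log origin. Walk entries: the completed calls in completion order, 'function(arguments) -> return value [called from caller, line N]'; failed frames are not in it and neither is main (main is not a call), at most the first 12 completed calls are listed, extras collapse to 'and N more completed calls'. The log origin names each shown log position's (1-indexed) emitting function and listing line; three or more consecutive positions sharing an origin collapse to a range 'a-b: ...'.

Answer: the error was raised in grade_run, line 4.
Core observation: The log ends early — 4 lines, where the working version next logs 'located slot 4'.
Call chain: main -> count_flags([8, 4, 9, 5, 2, 1], 2) (called at line 36) -> sum_active([8, 4, 9, 5, 2, 1], 2) (called at line 22) -> grade_run([8, 4, 9, 5, 2, 1], 2) (called at line 9).
First divergence: position 5 — the faulty run's log ends after 4 lines; the working version continues with 'located slot 4'.
Intended log window:
  3: sum_active start: n=6 cutoff=2
  4: grade_run start: n=6 cutoff=2
  5: located slot 4
  6: rank_cells called with 6, 4
Execution walk:
  (no call completed)
Log origins:
  1: from main, line 35
  2: from count_flags, line 21
  3: from sum_active, line 8
  4: from grade_run, line 2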